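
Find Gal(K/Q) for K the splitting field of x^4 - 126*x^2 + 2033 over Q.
Gal(K/Q) = V_4 (Klein four-group, Z/2Z × Z/2Z)

f factors as (x^2 - 19)(x^2 - 107), so the splitting field is K = Q(sqrt(19), sqrt(107)). The elements 19, 107, 2033 are all non-squares in Q, so sqrt(19) and sqrt(107) generate independent quadratic extensions. Thus [K:Q] = 4 and Gal(K/Q) is generated by the two order-2 automorphisms sqrt(19) ↦ -sqrt(19) and sqrt(107) ↦ -sqrt(107), giving V_4.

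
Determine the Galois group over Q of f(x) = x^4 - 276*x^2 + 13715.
Gal(K/Q) = V_4 (Klein four-group, Z/2Z × Z/2Z)

f factors as (x^2 - 65)(x^2 - 211), so the splitting field is K = Q(sqrt(65), sqrt(211)). The elements 65, 211, 13715 are all non-squares in Q, so sqrt(65) and sqrt(211) generate independent quadratic extensions. Thus [K:Q] = 4 and Gal(K/Q) is generated by the two order-2 automorphisms sqrt(65) ↦ -sqrt(65) and sqrt(211) ↦ -sqrt(211), giving V_4.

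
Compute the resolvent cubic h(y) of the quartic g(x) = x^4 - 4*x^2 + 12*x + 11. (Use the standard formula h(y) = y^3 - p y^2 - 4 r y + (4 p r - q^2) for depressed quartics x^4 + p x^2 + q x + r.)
h(y) = y^3 + 4*y^2 - 44*y - 320

Identify coefficients: p = -4, q = 12, r = 11.
Plug into h(y) = y^3 - p y^2 - 4 r y + (4 p r - q^2):
  h(y) = y^3 - (-4) y^2 - 4*(11) y + (4*(-4)*(11) - (12)^2)
       = y^3 + (4) y^2 + (-44) y + (-320).
Simplifying: h(y) = y^3 + 4*y^2 - 44*y - 320.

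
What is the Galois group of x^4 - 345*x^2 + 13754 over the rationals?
Gal(K/Q) = V_4 (Klein four-group, Z/2Z × Z/2Z)

f factors as (x^2 - 299)(x^2 - 46), so the splitting field is K = Q(sqrt(299), sqrt(46)). The elements 299, 46, 13754 are all non-squares in Q, so sqrt(299) and sqrt(46) generate independent quadratic extensions. Thus [K:Q] = 4 and Gal(K/Q) is generated by the two order-2 automorphisms sqrt(299) ↦ -sqrt(299) and sqrt(46) ↦ -sqrt(46), giving V_4.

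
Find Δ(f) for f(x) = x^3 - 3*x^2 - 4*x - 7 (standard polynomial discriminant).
Δ = -3191

For x^3 + a x^2 + b x + c the discriminant is Δ = 18 a b c - 4 a^3 c + a^2 b^2 - 4 b^3 - 27 c^2.
Plug a = -3, b = -4, c = -7:
  18*(-3)*(-4)*(-7) - 4*(-3)^3*(-7) + (-3)^2*(-4)^2 - 4*(-4)^3 - 27*(-7)^2
  = -1512 + (-756) + 144 + (256) + (-1323)
  = -3191.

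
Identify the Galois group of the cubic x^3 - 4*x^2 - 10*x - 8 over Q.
Gal(K/Q) = S_3 (symmetric group of order 6)

Compute the discriminant of x^3 + (-4)*x^2 + (-10)*x + (-8): Δ = -3936. Since Δ is not a rational square, the Galois group is not contained in A_3; it must be the full S_3 (irreducibility of the cubic rules out anything smaller).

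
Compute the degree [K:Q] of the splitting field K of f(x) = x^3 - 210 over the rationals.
[K:Q] = 6

x^3 - 210 has one real root r = 210^(1/3) and two complex roots r*zeta_3, r*zeta_3^2 where zeta_3 = e^(2*pi*i/3). The splitting field is Q(r, zeta_3). [Q(r):Q] = 3 and [Q(zeta_3):Q] = 2 with gcd = 1, so [Q(r, zeta_3):Q] = 3 * 2 = 6.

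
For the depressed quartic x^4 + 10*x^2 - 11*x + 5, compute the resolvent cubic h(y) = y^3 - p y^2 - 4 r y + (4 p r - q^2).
h(y) = y^3 - 10*y^2 - 20*y + 79

Identify coefficients: p = 10, q = -11, r = 5.
Plug into h(y) = y^3 - p y^2 - 4 r y + (4 p r - q^2):
  h(y) = y^3 - (10) y^2 - 4*(5) y + (4*(10)*(5) - (-11)^2)
       = y^3 + (-10) y^2 + (-20) y + (79).
Simplifying: h(y) = y^3 - 10*y^2 - 20*y + 79.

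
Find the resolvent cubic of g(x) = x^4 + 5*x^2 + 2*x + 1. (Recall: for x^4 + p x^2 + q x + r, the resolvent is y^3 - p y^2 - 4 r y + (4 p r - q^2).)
h(y) = y^3 - 5*y^2 - 4*y + 16

Identify coefficients: p = 5, q = 2, r = 1.
Plug into h(y) = y^3 - p y^2 - 4 r y + (4 p r - q^2):
  h(y) = y^3 - (5) y^2 - 4*(1) y + (4*(5)*(1) - (2)^2)
       = y^3 + (-5) y^2 + (-4) y + (16).
Simplifying: h(y) = y^3 - 5*y^2 - 4*y + 16.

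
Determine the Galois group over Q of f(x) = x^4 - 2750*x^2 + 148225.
Gal(K/Q) = Z/2Z (cyclic of order 2)

f factors as (x^2 - 55)(x^2 - 2695), so the splitting field is K = Q(sqrt(55), sqrt(2695)). The squarefree part of 55 is 55 and the squarefree part of 2695 is also 55, so sqrt(55) and sqrt(2695) are both rational multiples of sqrt(55). Hence Q(sqrt(55)) = Q(sqrt(2695)) = Q(sqrt(55)), and the splitting field collapses to a single degree-2 extension with Galois group Z/2Z.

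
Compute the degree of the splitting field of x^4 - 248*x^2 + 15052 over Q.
[K:Q] = 4

f factors as (x^2 - 142)(x^2 - 106); the splitting field is K = Q(sqrt(142), sqrt(106)). Since 142, 106, and 15052 are all non-squares in Q, the three subfields Q(sqrt(142)), Q(sqrt(106)), Q(sqrt(15052)) are distinct degree-2 extensions, so [K:Q] = 4 (Klein four Galois group).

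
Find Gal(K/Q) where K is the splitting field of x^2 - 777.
Gal(K/Q) = Z/2Z (cyclic of order 2)

x^2 - 777 is irreducible over Q since 777 is not a rational square. The splitting field Q(sqrt(777)) has degree 2 over Q, and its unique nontrivial automorphism is sqrt(777) ↦ -sqrt(777). Hence Gal(Q(sqrt(777))/Q) = Z/2Z.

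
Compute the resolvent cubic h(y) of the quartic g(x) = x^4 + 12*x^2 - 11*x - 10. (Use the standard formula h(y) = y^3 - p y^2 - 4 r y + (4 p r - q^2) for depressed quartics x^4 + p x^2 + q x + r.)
h(y) = y^3 - 12*y^2 + 40*y - 601

Identify coefficients: p = 12, q = -11, r = -10.
Plug into h(y) = y^3 - p y^2 - 4 r y + (4 p r - q^2):
  h(y) = y^3 - (12) y^2 - 4*(-10) y + (4*(12)*(-10) - (-11)^2)
       = y^3 + (-12) y^2 + (40) y + (-601).
Simplifying: h(y) = y^3 - 12*y^2 + 40*y - 601.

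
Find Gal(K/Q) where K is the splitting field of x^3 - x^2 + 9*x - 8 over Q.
Gal(K/Q) = S_3 (symmetric group of order 6)

Compute the discriminant of x^3 + (-1)*x^2 + (9)*x + (-8): Δ = -3299. Since Δ is not a rational square, the Galois group is not contained in A_3; it must be the full S_3 (irreducibility of the cubic rules out anything smaller).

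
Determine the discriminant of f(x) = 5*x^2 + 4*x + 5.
Δ = -84

For a quadratic a x^2 + b x + c the discriminant is Δ = b^2 - 4ac = (4)^2 - 4*(5)*(5) = 16 - (100) = -84.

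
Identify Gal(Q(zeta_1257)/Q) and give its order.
|Gal(Q(zeta_1257)/Q)| = phi(1257) = 836; group ≅ (Z/1257Z)^* ≅ Z/2Z × Z/418Z

The n-th cyclotomic polynomial Φ_1257(x) is the minimal polynomial of zeta_1257 over Q and has degree phi(1257) = 836. So Q(zeta_1257) is a degree-836 Galois extension with Galois group (Z/1257Z)^*. By CRT, (Z/1257Z)^* ≅ (Z/3Z)^* × (Z/419Z)^*. Each prime-power unit group is (Z/3Z)^* ≅ Z/2Z; (Z/419Z)^* ≅ Z/418Z. Hence Gal(Q(zeta_1257)/Q) ≅ Z/2Z × Z/418Z.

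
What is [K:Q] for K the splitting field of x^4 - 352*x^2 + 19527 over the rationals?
[K:Q] = 4

f factors as (x^2 - 283)(x^2 - 69); the splitting field is K = Q(sqrt(283), sqrt(69)). Since 283, 69, and 19527 are all non-squares in Q, the three subfields Q(sqrt(283)), Q(sqrt(69)), Q(sqrt(19527)) are distinct degree-2 extensions, so [K:Q] = 4 (Klein four Galois group).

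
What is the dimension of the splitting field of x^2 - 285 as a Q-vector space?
[K:Q] = 2

The polynomial x^2 - 285 is irreducible over Q since 285 is not a perfect square. Its splitting field is Q(sqrt(285)), which has degree 2 over Q.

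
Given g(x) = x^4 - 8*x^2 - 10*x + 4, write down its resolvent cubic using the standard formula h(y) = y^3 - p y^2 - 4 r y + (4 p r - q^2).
h(y) = y^3 + 8*y^2 - 16*y - 228

Identify coefficients: p = -8, q = -10, r = 4.
Plug into h(y) = y^3 - p y^2 - 4 r y + (4 p r - q^2):
  h(y) = y^3 - (-8) y^2 - 4*(4) y + (4*(-8)*(4) - (-10)^2)
       = y^3 + (8) y^2 + (-16) y + (-228).
Simplifying: h(y) = y^3 + 8*y^2 - 16*y - 228.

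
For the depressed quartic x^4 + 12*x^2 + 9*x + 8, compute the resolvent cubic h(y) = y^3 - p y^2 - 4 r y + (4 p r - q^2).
h(y) = y^3 - 12*y^2 - 32*y + 303

Identify coefficients: p = 12, q = 9, r = 8.
Plug into h(y) = y^3 - p y^2 - 4 r y + (4 p r - q^2):
  h(y) = y^3 - (12) y^2 - 4*(8) y + (4*(12)*(8) - (9)^2)
       = y^3 + (-12) y^2 + (-32) y + (303).
Simplifying: h(y) = y^3 - 12*y^2 - 32*y + 303.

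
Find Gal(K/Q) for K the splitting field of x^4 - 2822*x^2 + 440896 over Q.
Gal(K/Q) = Z/2Z (cyclic of order 2)

f factors as (x^2 - 166)(x^2 - 2656), so the splitting field is K = Q(sqrt(166), sqrt(2656)). The squarefree part of 166 is 166 and the squarefree part of 2656 is also 166, so sqrt(166) and sqrt(2656) are both rational multiples of sqrt(166). Hence Q(sqrt(166)) = Q(sqrt(2656)) = Q(sqrt(166)), and the splitting field collapses to a single degree-2 extension with Galois group Z/2Z.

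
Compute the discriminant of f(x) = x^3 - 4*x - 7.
Δ = -1067

For x^3 + a x^2 + b x + c the discriminant is Δ = 18 a b c - 4 a^3 c + a^2 b^2 - 4 b^3 - 27 c^2.
Plug a = 0, b = -4, c = -7:
  18*(0)*(-4)*(-7) - 4*(0)^3*(-7) + (0)^2*(-4)^2 - 4*(-4)^3 - 27*(-7)^2
  = 0 + (0) + 0 + (256) + (-1323)
  = -1067.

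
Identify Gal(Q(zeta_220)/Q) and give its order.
|Gal(Q(zeta_220)/Q)| = phi(220) = 80; group ≅ (Z/220Z)^* ≅ Z/2Z × Z/4Z × Z/10Z

The n-th cyclotomic polynomial Φ_220(x) is the minimal polynomial of zeta_220 over Q and has degree phi(220) = 80. So Q(zeta_220) is a degree-80 Galois extension with Galois group (Z/220Z)^*. By CRT, (Z/220Z)^* ≅ (Z/4Z)^* × (Z/5Z)^* × (Z/11Z)^*. Each prime-power unit group is (Z/4Z)^* ≅ Z/2Z; (Z/5Z)^* ≅ Z/4Z; (Z/11Z)^* ≅ Z/10Z. Hence Gal(Q(zeta_220)/Q) ≅ Z/2Z × Z/4Z × Z/10Z.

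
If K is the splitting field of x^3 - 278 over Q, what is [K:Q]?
[K:Q] = 6

x^3 - 278 has one real root r = 278^(1/3) and two complex roots r*zeta_3, r*zeta_3^2 where zeta_3 = e^(2*pi*i/3). The splitting field is Q(r, zeta_3). [Q(r):Q] = 3 and [Q(zeta_3):Q] = 2 with gcd = 1, so [Q(r, zeta_3):Q] = 3 * 2 = 6.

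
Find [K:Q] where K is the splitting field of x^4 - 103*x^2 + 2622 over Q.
[K:Q] = 4

f factors as (x^2 - 57)(x^2 - 46); the splitting field is K = Q(sqrt(57), sqrt(46)). Since 57, 46, and 2622 are all non-squares in Q, the three subfields Q(sqrt(57)), Q(sqrt(46)), Q(sqrt(2622)) are distinct degree-2 extensions, so [K:Q] = 4 (Klein four Galois group).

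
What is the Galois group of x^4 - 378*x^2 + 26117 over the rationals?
Gal(K/Q) = V_4 (Klein four-group, Z/2Z × Z/2Z)

f factors as (x^2 - 287)(x^2 - 91), so the splitting field is K = Q(sqrt(287), sqrt(91)). The elements 287, 91, 26117 are all non-squares in Q, so sqrt(287) and sqrt(91) generate independent quadratic extensions. Thus [K:Q] = 4 and Gal(K/Q) is generated by the two order-2 automorphisms sqrt(287) ↦ -sqrt(287) and sqrt(91) ↦ -sqrt(91), giving V_4.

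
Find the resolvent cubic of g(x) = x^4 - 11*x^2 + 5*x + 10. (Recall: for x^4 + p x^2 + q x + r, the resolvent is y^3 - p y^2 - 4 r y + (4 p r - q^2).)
h(y) = y^3 + 11*y^2 - 40*y - 465

Identify coefficients: p = -11, q = 5, r = 10.
Plug into h(y) = y^3 - p y^2 - 4 r y + (4 p r - q^2):
  h(y) = y^3 - (-11) y^2 - 4*(10) y + (4*(-11)*(10) - (5)^2)
       = y^3 + (11) y^2 + (-40) y + (-465).
Simplifying: h(y) = y^3 + 11*y^2 - 40*y - 465.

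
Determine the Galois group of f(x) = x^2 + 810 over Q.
Gal(K/Q) = Z/2Z (cyclic of order 2)

x^2 + 810 is irreducible over Q since -810 is not a rational square. The splitting field Q(sqrt(-810)) has degree 2 over Q, and its unique nontrivial automorphism is sqrt(-810) ↦ -sqrt(-810). Hence Gal(Q(sqrt(-810))/Q) = Z/2Z.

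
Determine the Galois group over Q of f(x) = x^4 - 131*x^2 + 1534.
Gal(K/Q) = V_4 (Klein four-group, Z/2Z × Z/2Z)

f factors as (x^2 - 118)(x^2 - 13), so the splitting field is K = Q(sqrt(118), sqrt(13)). The elements 118, 13, 1534 are all non-squares in Q, so sqrt(118) and sqrt(13) generate independent quadratic extensions. Thus [K:Q] = 4 and Gal(K/Q) is generated by the two order-2 automorphisms sqrt(118) ↦ -sqrt(118) and sqrt(13) ↦ -sqrt(13), giving V_4.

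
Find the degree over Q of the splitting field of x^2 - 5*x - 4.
[K:Q] = 2

The discriminant of x^2 + (-5)*x + (-4) is b^2 - 4c = 25 - (-16) = 41. Since 41 is not a perfect square in Q, the polynomial is irreducible over Q. Its two roots generate a degree-2 extension, so [K:Q] = 2.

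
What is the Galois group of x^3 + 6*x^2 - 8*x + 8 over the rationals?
Gal(K/Q) = S_3 (symmetric group of order 6)

Compute the discriminant of x^3 + (6)*x^2 + (-8)*x + (8): Δ = -11200. Since Δ is not a rational square, the Galois group is not contained in A_3; it must be the full S_3 (irreducibility of the cubic rules out anything smaller).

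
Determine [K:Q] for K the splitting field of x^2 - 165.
[K:Q] = 2

The polynomial x^2 - 165 is irreducible over Q since 165 is not a perfect square. Its splitting field is Q(sqrt(165)), which has degree 2 over Q.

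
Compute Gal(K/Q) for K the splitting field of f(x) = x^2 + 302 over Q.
Gal(K/Q) = Z/2Z (cyclic of order 2)

x^2 + 302 is irreducible over Q since -302 is not a rational square. The splitting field Q(sqrt(-302)) has degree 2 over Q, and its unique nontrivial automorphism is sqrt(-302) ↦ -sqrt(-302). Hence Gal(Q(sqrt(-302))/Q) = Z/2Z.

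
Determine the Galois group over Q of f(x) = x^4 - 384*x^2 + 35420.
Gal(K/Q) = V_4 (Klein four-group, Z/2Z × Z/2Z)

f factors as (x^2 - 154)(x^2 - 230), so the splitting field is K = Q(sqrt(154), sqrt(230)). The elements 154, 230, 35420 are all non-squares in Q, so sqrt(154) and sqrt(230) generate independent quadratic extensions. Thus [K:Q] = 4 and Gal(K/Q) is generated by the two order-2 automorphisms sqrt(154) ↦ -sqrt(154) and sqrt(230) ↦ -sqrt(230), giving V_4.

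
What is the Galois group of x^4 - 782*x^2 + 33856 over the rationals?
Gal(K/Q) = Z/2Z (cyclic of order 2)

f factors as (x^2 - 736)(x^2 - 46), so the splitting field is K = Q(sqrt(736), sqrt(46)). The squarefree part of 736 is 46 and the squarefree part of 46 is also 46, so sqrt(736) and sqrt(46) are both rational multiples of sqrt(46). Hence Q(sqrt(736)) = Q(sqrt(46)) = Q(sqrt(46)), and the splitting field collapses to a single degree-2 extension with Galois group Z/2Z.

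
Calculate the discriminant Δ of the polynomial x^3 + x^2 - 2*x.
Δ = 36

For x^3 + a x^2 + b x + c the discriminant is Δ = 18 a b c - 4 a^3 c + a^2 b^2 - 4 b^3 - 27 c^2.
Plug a = 1, b = -2, c = 0:
  18*(1)*(-2)*(0) - 4*(1)^3*(0) + (1)^2*(-2)^2 - 4*(-2)^3 - 27*(0)^2
  = 0 + (0) + 4 + (32) + (0)
  = 36.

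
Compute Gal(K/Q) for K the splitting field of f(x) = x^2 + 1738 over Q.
Gal(K/Q) = Z/2Z (cyclic of order 2)

x^2 + 1738 is irreducible over Q since -1738 is not a rational square. The splitting field Q(sqrt(-1738)) has degree 2 over Q, and its unique nontrivial automorphism is sqrt(-1738) ↦ -sqrt(-1738). Hence Gal(Q(sqrt(-1738))/Q) = Z/2Z.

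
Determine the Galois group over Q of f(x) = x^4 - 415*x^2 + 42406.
Gal(K/Q) = V_4 (Klein four-group, Z/2Z × Z/2Z)

f factors as (x^2 - 233)(x^2 - 182), so the splitting field is K = Q(sqrt(233), sqrt(182)). The elements 233, 182, 42406 are all non-squares in Q, so sqrt(233) and sqrt(182) generate independent quadratic extensions. Thus [K:Q] = 4 and Gal(K/Q) is generated by the two order-2 automorphisms sqrt(233) ↦ -sqrt(233) and sqrt(182) ↦ -sqrt(182), giving V_4.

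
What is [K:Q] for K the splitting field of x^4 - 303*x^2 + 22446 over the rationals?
[K:Q] = 4

f factors as (x^2 - 129)(x^2 - 174); the splitting field is K = Q(sqrt(129), sqrt(174)). Since 129, 174, and 22446 are all non-squares in Q, the three subfields Q(sqrt(129)), Q(sqrt(174)), Q(sqrt(22446)) are distinct degree-2 extensions, so [K:Q] = 4 (Klein four Galois group).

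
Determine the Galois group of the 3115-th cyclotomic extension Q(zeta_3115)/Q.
|Gal(Q(zeta_3115)/Q)| = phi(3115) = 2112; group ≅ (Z/3115Z)^* ≅ Z/4Z × Z/6Z × Z/88Z

The n-th cyclotomic polynomial Φ_3115(x) is the minimal polynomial of zeta_3115 over Q and has degree phi(3115) = 2112. So Q(zeta_3115) is a degree-2112 Galois extension with Galois group (Z/3115Z)^*. By CRT, (Z/3115Z)^* ≅ (Z/5Z)^* × (Z/7Z)^* × (Z/89Z)^*. Each prime-power unit group is (Z/5Z)^* ≅ Z/4Z; (Z/7Z)^* ≅ Z/6Z; (Z/89Z)^* ≅ Z/88Z. Hence Gal(Q(zeta_3115)/Q) ≅ Z/4Z × Z/6Z × Z/88Z.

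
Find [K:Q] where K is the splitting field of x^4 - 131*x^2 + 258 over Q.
[K:Q] = 4

f factors as (x^2 - 2)(x^2 - 129); the splitting field is K = Q(sqrt(2), sqrt(129)). Since 2, 129, and 258 are all non-squares in Q, the three subfields Q(sqrt(2)), Q(sqrt(129)), Q(sqrt(258)) are distinct degree-2 extensions, so [K:Q] = 4 (Klein four Galois group).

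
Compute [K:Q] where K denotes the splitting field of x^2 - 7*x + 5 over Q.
[K:Q] = 2

The discriminant of x^2 + (-7)*x + (5) is b^2 - 4c = 49 - (20) = 29. Since 29 is not a perfect square in Q, the polynomial is irreducible over Q. Its two roots generate a degree-2 extension, so [K:Q] = 2.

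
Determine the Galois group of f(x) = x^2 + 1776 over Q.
Gal(K/Q) = Z/2Z (cyclic of order 2)

x^2 + 1776 is irreducible over Q since -1776 is not a rational square. The splitting field Q(sqrt(-1776)) has degree 2 over Q, and its unique nontrivial automorphism is sqrt(-1776) ↦ -sqrt(-1776). Hence Gal(Q(sqrt(-1776))/Q) = Z/2Z.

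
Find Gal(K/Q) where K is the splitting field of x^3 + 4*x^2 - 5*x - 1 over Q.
Gal(K/Q) = S_3 (symmetric group of order 6)

Compute the discriminant of x^3 + (4)*x^2 + (-5)*x + (-1): Δ = 1489. Since Δ is not a rational square, the Galois group is not contained in A_3; it must be the full S_3 (irreducibility of the cubic rules out anything smaller).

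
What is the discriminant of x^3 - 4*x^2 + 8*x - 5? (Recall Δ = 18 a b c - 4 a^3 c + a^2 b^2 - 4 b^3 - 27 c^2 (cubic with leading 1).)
Δ = -99

For x^3 + a x^2 + b x + c the discriminant is Δ = 18 a b c - 4 a^3 c + a^2 b^2 - 4 b^3 - 27 c^2.
Plug a = -4, b = 8, c = -5:
  18*(-4)*(8)*(-5) - 4*(-4)^3*(-5) + (-4)^2*(8)^2 - 4*(8)^3 - 27*(-5)^2
  = 2880 + (-1280) + 1024 + (-2048) + (-675)
  = -99.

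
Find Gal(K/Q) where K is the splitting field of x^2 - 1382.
Gal(K/Q) = Z/2Z (cyclic of order 2)

x^2 - 1382 is irreducible over Q since 1382 is not a rational square. The splitting field Q(sqrt(1382)) has degree 2 over Q, and its unique nontrivial automorphism is sqrt(1382) ↦ -sqrt(1382). Hence Gal(Q(sqrt(1382))/Q) = Z/2Z.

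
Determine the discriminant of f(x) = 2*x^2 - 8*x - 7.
Δ = 120

For a quadratic a x^2 + b x + c the discriminant is Δ = b^2 - 4ac = (-8)^2 - 4*(2)*(-7) = 64 - (-56) = 120.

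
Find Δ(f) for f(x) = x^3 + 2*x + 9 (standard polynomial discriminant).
Δ = -2219

For a depressed cubic x^3 + p x + q the discriminant is Δ = -4 p^3 - 27 q^2 = -4*(2)^3 - 27*(9)^2 = -32 - 2187 = -2219.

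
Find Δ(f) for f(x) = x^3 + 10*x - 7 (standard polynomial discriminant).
Δ = -5323

For a depressed cubic x^3 + p x + q the discriminant is Δ = -4 p^3 - 27 q^2 = -4*(10)^3 - 27*(-7)^2 = -4000 - 1323 = -5323.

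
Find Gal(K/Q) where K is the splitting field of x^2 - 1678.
Gal(K/Q) = Z/2Z (cyclic of order 2)

x^2 - 1678 is irreducible over Q since 1678 is not a rational square. The splitting field Q(sqrt(1678)) has degree 2 over Q, and its unique nontrivial automorphism is sqrt(1678) ↦ -sqrt(1678). Hence Gal(Q(sqrt(1678))/Q) = Z/2Z.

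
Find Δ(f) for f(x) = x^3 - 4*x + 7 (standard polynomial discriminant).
Δ = -1067

For a depressed cubic x^3 + p x + q the discriminant is Δ = -4 p^3 - 27 q^2 = -4*(-4)^3 - 27*(7)^2 = 256 - 1323 = -1067.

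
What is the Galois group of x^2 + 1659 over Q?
Gal(K/Q) = Z/2Z (cyclic of order 2)

x^2 + 1659 is irreducible over Q since -1659 is not a rational square. The splitting field Q(sqrt(-1659)) has degree 2 over Q, and its unique nontrivial automorphism is sqrt(-1659) ↦ -sqrt(-1659). Hence Gal(Q(sqrt(-1659))/Q) = Z/2Z.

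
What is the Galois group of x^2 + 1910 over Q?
Gal(K/Q) = Z/2Z (cyclic of order 2)

x^2 + 1910 is irreducible over Q since -1910 is not a rational square. The splitting field Q(sqrt(-1910)) has degree 2 over Q, and its unique nontrivial automorphism is sqrt(-1910) ↦ -sqrt(-1910). Hence Gal(Q(sqrt(-1910))/Q) = Z/2Z.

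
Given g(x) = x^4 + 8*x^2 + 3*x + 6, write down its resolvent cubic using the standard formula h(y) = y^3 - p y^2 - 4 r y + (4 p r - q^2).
h(y) = y^3 - 8*y^2 - 24*y + 183

Identify coefficients: p = 8, q = 3, r = 6.
Plug into h(y) = y^3 - p y^2 - 4 r y + (4 p r - q^2):
  h(y) = y^3 - (8) y^2 - 4*(6) y + (4*(8)*(6) - (3)^2)
       = y^3 + (-8) y^2 + (-24) y + (183).
Simplifying: h(y) = y^3 - 8*y^2 - 24*y + 183.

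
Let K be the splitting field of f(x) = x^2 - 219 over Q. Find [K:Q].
[K:Q] = 2

The polynomial x^2 - 219 is irreducible over Q since 219 is not a perfect square. Its splitting field is Q(sqrt(219)), which has degree 2 over Q.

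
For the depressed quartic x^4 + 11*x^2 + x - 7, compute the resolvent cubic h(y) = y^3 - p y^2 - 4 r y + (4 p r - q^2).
h(y) = y^3 - 11*y^2 + 28*y - 309

Identify coefficients: p = 11, q = 1, r = -7.
Plug into h(y) = y^3 - p y^2 - 4 r y + (4 p r - q^2):
  h(y) = y^3 - (11) y^2 - 4*(-7) y + (4*(11)*(-7) - (1)^2)
       = y^3 + (-11) y^2 + (28) y + (-309).
Simplifying: h(y) = y^3 - 11*y^2 + 28*y - 309.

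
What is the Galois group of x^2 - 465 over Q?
Gal(K/Q) = Z/2Z (cyclic of order 2)

x^2 - 465 is irreducible over Q since 465 is not a rational square. The splitting field Q(sqrt(465)) has degree 2 over Q, and its unique nontrivial automorphism is sqrt(465) ↦ -sqrt(465). Hence Gal(Q(sqrt(465))/Q) = Z/2Z.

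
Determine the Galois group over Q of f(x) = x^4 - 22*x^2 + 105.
Gal(K/Q) = V_4 (Klein four-group, Z/2Z × Z/2Z)

f factors as (x^2 - 7)(x^2 - 15), so the splitting field is K = Q(sqrt(7), sqrt(15)). The elements 7, 15, 105 are all non-squares in Q, so sqrt(7) and sqrt(15) generate independent quadratic extensions. Thus [K:Q] = 4 and Gal(K/Q) is generated by the two order-2 automorphisms sqrt(7) ↦ -sqrt(7) and sqrt(15) ↦ -sqrt(15), giving V_4.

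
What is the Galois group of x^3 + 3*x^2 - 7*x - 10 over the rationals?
Gal(K/Q) = S_3 (symmetric group of order 6)

Compute the discriminant of x^3 + (3)*x^2 + (-7)*x + (-10): Δ = 3973. Since Δ is not a rational square, the Galois group is not contained in A_3; it must be the full S_3 (irreducibility of the cubic rules out anything smaller).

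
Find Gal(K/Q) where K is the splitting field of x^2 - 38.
Gal(K/Q) = Z/2Z (cyclic of order 2)

x^2 - 38 is irreducible over Q since 38 is not a rational square. The splitting field Q(sqrt(38)) has degree 2 over Q, and its unique nontrivial automorphism is sqrt(38) ↦ -sqrt(38). Hence Gal(Q(sqrt(38))/Q) = Z/2Z.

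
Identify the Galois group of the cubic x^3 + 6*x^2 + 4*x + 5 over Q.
Gal(K/Q) = S_3 (symmetric group of order 6)

Compute the discriminant of x^3 + (6)*x^2 + (4)*x + (5): Δ = -2515. Since Δ is not a rational square, the Galois group is not contained in A_3; it must be the full S_3 (irreducibility of the cubic rules out anything smaller).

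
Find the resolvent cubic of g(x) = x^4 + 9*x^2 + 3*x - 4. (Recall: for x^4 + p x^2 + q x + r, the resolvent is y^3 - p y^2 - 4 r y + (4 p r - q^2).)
h(y) = y^3 - 9*y^2 + 16*y - 153

Identify coefficients: p = 9, q = 3, r = -4.
Plug into h(y) = y^3 - p y^2 - 4 r y + (4 p r - q^2):
  h(y) = y^3 - (9) y^2 - 4*(-4) y + (4*(9)*(-4) - (3)^2)
       = y^3 + (-9) y^2 + (16) y + (-153).
Simplifying: h(y) = y^3 - 9*y^2 + 16*y - 153.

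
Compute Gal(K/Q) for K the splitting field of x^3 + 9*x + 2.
Gal(K/Q) = S_3 (symmetric group of order 6)

Compute the discriminant of x^3 + (0)*x^2 + (9)*x + (2): Δ = -3024. Since Δ is not a rational square, the Galois group is not contained in A_3; it must be the full S_3 (irreducibility of the cubic rules out anything smaller).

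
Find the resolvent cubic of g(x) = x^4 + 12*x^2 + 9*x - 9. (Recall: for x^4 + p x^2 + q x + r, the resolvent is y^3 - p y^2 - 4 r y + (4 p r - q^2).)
h(y) = y^3 - 12*y^2 + 36*y - 513

Identify coefficients: p = 12, q = 9, r = -9.
Plug into h(y) = y^3 - p y^2 - 4 r y + (4 p r - q^2):
  h(y) = y^3 - (12) y^2 - 4*(-9) y + (4*(12)*(-9) - (9)^2)
       = y^3 + (-12) y^2 + (36) y + (-513).
Simplifying: h(y) = y^3 - 12*y^2 + 36*y - 513.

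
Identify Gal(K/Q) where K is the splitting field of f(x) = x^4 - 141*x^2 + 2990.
Gal(K/Q) = V_4 (Klein four-group, Z/2Z × Z/2Z)

f factors as (x^2 - 115)(x^2 - 26), so the splitting field is K = Q(sqrt(115), sqrt(26)). The elements 115, 26, 2990 are all non-squares in Q, so sqrt(115) and sqrt(26) generate independent quadratic extensions. Thus [K:Q] = 4 and Gal(K/Q) is generated by the two order-2 automorphisms sqrt(115) ↦ -sqrt(115) and sqrt(26) ↦ -sqrt(26), giving V_4.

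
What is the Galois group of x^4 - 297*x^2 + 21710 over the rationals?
Gal(K/Q) = V_4 (Klein four-group, Z/2Z × Z/2Z)

f factors as (x^2 - 167)(x^2 - 130), so the splitting field is K = Q(sqrt(167), sqrt(130)). The elements 167, 130, 21710 are all non-squares in Q, so sqrt(167) and sqrt(130) generate independent quadratic extensions. Thus [K:Q] = 4 and Gal(K/Q) is generated by the two order-2 automorphisms sqrt(167) ↦ -sqrt(167) and sqrt(130) ↦ -sqrt(130), giving V_4.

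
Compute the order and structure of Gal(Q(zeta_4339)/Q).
|Gal(Q(zeta_4339)/Q)| = phi(4339) = 4338; group ≅ (Z/4339Z)^* ≅ Z/4338Z

The n-th cyclotomic polynomial Φ_4339(x) is the minimal polynomial of zeta_4339 over Q and has degree phi(4339) = 4338. So Q(zeta_4339) is a degree-4338 Galois extension with Galois group (Z/4339Z)^*. (Z/4339Z)^* is cyclic since 4339 is an odd prime power (or 4). Hence Gal(Q(zeta_4339)/Q) ≅ Z/4338Z.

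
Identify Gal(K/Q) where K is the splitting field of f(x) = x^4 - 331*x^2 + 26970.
Gal(K/Q) = V_4 (Klein four-group, Z/2Z × Z/2Z)

f factors as (x^2 - 145)(x^2 - 186), so the splitting field is K = Q(sqrt(145), sqrt(186)). The elements 145, 186, 26970 are all non-squares in Q, so sqrt(145) and sqrt(186) generate independent quadratic extensions. Thus [K:Q] = 4 and Gal(K/Q) is generated by the two order-2 automorphisms sqrt(145) ↦ -sqrt(145) and sqrt(186) ↦ -sqrt(186), giving V_4.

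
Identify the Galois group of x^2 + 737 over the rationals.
Gal(K/Q) = Z/2Z (cyclic of order 2)

x^2 + 737 is irreducible over Q since -737 is not a rational square. The splitting field Q(sqrt(-737)) has degree 2 over Q, and its unique nontrivial automorphism is sqrt(-737) ↦ -sqrt(-737). Hence Gal(Q(sqrt(-737))/Q) = Z/2Z.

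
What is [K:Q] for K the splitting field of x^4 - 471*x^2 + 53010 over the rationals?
[K:Q] = 4

f factors as (x^2 - 285)(x^2 - 186); the splitting field is K = Q(sqrt(285), sqrt(186)). Since 285, 186, and 53010 are all non-squares in Q, the three subfields Q(sqrt(285)), Q(sqrt(186)), Q(sqrt(53010)) are distinct degree-2 extensions, so [K:Q] = 4 (Klein four Galois group).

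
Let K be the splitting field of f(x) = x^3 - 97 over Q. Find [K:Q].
[K:Q] = 6

x^3 - 97 has one real root r = 97^(1/3) and two complex roots r*zeta_3, r*zeta_3^2 where zeta_3 = e^(2*pi*i/3). The splitting field is Q(r, zeta_3). [Q(r):Q] = 3 and [Q(zeta_3):Q] = 2 with gcd = 1, so [Q(r, zeta_3):Q] = 3 * 2 = 6.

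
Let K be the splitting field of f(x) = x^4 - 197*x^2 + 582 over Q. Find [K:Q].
[K:Q] = 4

f factors as (x^2 - 194)(x^2 - 3); the splitting field is K = Q(sqrt(194), sqrt(3)). Since 194, 3, and 582 are all non-squares in Q, the three subfields Q(sqrt(194)), Q(sqrt(3)), Q(sqrt(582)) are distinct degree-2 extensions, so [K:Q] = 4 (Klein four Galois group).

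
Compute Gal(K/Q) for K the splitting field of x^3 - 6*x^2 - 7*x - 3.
Gal(K/Q) = S_3 (symmetric group of order 6)

Compute the discriminant of x^3 + (-6)*x^2 + (-7)*x + (-3): Δ = -1967. Since Δ is not a rational square, the Galois group is not contained in A_3; it must be the full S_3 (irreducibility of the cubic rules out anything smaller).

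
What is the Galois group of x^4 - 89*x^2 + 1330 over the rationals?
Gal(K/Q) = V_4 (Klein four-group, Z/2Z × Z/2Z)

f factors as (x^2 - 70)(x^2 - 19), so the splitting field is K = Q(sqrt(70), sqrt(19)). The elements 70, 19, 1330 are all non-squares in Q, so sqrt(70) and sqrt(19) generate independent quadratic extensions. Thus [K:Q] = 4 and Gal(K/Q) is generated by the two order-2 automorphisms sqrt(70) ↦ -sqrt(70) and sqrt(19) ↦ -sqrt(19), giving V_4.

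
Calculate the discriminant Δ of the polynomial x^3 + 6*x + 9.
Δ = -3051

For a depressed cubic x^3 + p x + q the discriminant is Δ = -4 p^3 - 27 q^2 = -4*(6)^3 - 27*(9)^2 = -864 - 2187 = -3051.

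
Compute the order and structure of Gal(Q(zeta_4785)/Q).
|Gal(Q(zeta_4785)/Q)| = phi(4785) = 2240; group ≅ (Z/4785Z)^* ≅ Z/2Z × Z/4Z × Z/10Z × Z/28Z

The n-th cyclotomic polynomial Φ_4785(x) is the minimal polynomial of zeta_4785 over Q and has degree phi(4785) = 2240. So Q(zeta_4785) is a degree-2240 Galois extension with Galois group (Z/4785Z)^*. By CRT, (Z/4785Z)^* ≅ (Z/3Z)^* × (Z/5Z)^* × (Z/11Z)^* × (Z/29Z)^*. Each prime-power unit group is (Z/3Z)^* ≅ Z/2Z; (Z/5Z)^* ≅ Z/4Z; (Z/11Z)^* ≅ Z/10Z; (Z/29Z)^* ≅ Z/28Z. Hence Gal(Q(zeta_4785)/Q) ≅ Z/2Z × Z/4Z × Z/10Z × Z/28Z.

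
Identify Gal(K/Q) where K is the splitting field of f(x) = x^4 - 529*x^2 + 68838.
Gal(K/Q) = V_4 (Klein four-group, Z/2Z × Z/2Z)

f factors as (x^2 - 298)(x^2 - 231), so the splitting field is K = Q(sqrt(298), sqrt(231)). The elements 298, 231, 68838 are all non-squares in Q, so sqrt(298) and sqrt(231) generate independent quadratic extensions. Thus [K:Q] = 4 and Gal(K/Q) is generated by the two order-2 automorphisms sqrt(298) ↦ -sqrt(298) and sqrt(231) ↦ -sqrt(231), giving V_4.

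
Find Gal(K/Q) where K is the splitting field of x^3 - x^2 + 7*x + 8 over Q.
Gal(K/Q) = S_3 (symmetric group of order 6)

Compute the discriminant of x^3 + (-1)*x^2 + (7)*x + (8): Δ = -4027. Since Δ is not a rational square, the Galois group is not contained in A_3; it must be the full S_3 (irreducibility of the cubic rules out anything smaller).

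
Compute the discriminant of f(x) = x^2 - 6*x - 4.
Δ = 52

For a quadratic a x^2 + b x + c the discriminant is Δ = b^2 - 4ac = (-6)^2 - 4*(1)*(-4) = 36 - (-16) = 52.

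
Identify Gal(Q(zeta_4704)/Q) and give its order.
|Gal(Q(zeta_4704)/Q)| = phi(4704) = 1344; group ≅ (Z/4704Z)^* ≅ Z/2Z × Z/2Z × Z/8Z × Z/42Z

The n-th cyclotomic polynomial Φ_4704(x) is the minimal polynomial of zeta_4704 over Q and has degree phi(4704) = 1344. So Q(zeta_4704) is a degree-1344 Galois extension with Galois group (Z/4704Z)^*. By CRT, (Z/4704Z)^* ≅ (Z/32Z)^* × (Z/3Z)^* × (Z/49Z)^*. Each prime-power unit group is (Z/32Z)^* ≅ Z/2Z × Z/8Z; (Z/3Z)^* ≅ Z/2Z; (Z/49Z)^* ≅ Z/42Z. Hence Gal(Q(zeta_4704)/Q) ≅ Z/2Z × Z/2Z × Z/8Z × Z/42Z.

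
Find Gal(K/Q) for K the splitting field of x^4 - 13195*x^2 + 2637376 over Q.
Gal(K/Q) = Z/2Z (cyclic of order 2)

f factors as (x^2 - 203)(x^2 - 12992), so the splitting field is K = Q(sqrt(203), sqrt(12992)). The squarefree part of 203 is 203 and the squarefree part of 12992 is also 203, so sqrt(203) and sqrt(12992) are both rational multiples of sqrt(203). Hence Q(sqrt(203)) = Q(sqrt(12992)) = Q(sqrt(203)), and the splitting field collapses to a single degree-2 extension with Galois group Z/2Z.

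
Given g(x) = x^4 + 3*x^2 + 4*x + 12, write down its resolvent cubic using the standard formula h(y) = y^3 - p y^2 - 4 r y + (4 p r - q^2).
h(y) = y^3 - 3*y^2 - 48*y + 128

Identify coefficients: p = 3, q = 4, r = 12.
Plug into h(y) = y^3 - p y^2 - 4 r y + (4 p r - q^2):
  h(y) = y^3 - (3) y^2 - 4*(12) y + (4*(3)*(12) - (4)^2)
       = y^3 + (-3) y^2 + (-48) y + (128).
Simplifying: h(y) = y^3 - 3*y^2 - 48*y + 128.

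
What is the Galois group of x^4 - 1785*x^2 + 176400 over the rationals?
Gal(K/Q) = Z/2Z (cyclic of order 2)

f factors as (x^2 - 105)(x^2 - 1680), so the splitting field is K = Q(sqrt(105), sqrt(1680)). The squarefree part of 105 is 105 and the squarefree part of 1680 is also 105, so sqrt(105) and sqrt(1680) are both rational multiples of sqrt(105). Hence Q(sqrt(105)) = Q(sqrt(1680)) = Q(sqrt(105)), and the splitting field collapses to a single degree-2 extension with Galois group Z/2Z.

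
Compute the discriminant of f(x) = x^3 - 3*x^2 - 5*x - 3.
Δ = -652

For x^3 + a x^2 + b x + c the discriminant is Δ = 18 a b c - 4 a^3 c + a^2 b^2 - 4 b^3 - 27 c^2.
Plug a = -3, b = -5, c = -3:
  18*(-3)*(-5)*(-3) - 4*(-3)^3*(-3) + (-3)^2*(-5)^2 - 4*(-5)^3 - 27*(-3)^2
  = -810 + (-324) + 225 + (500) + (-243)
  = -652.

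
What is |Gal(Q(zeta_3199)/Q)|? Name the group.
|Gal(Q(zeta_3199)/Q)| = phi(3199) = 2736; group ≅ (Z/3199Z)^* ≅ Z/6Z × Z/456Z

The n-th cyclotomic polynomial Φ_3199(x) is the minimal polynomial of zeta_3199 over Q and has degree phi(3199) = 2736. So Q(zeta_3199) is a degree-2736 Galois extension with Galois group (Z/3199Z)^*. By CRT, (Z/3199Z)^* ≅ (Z/7Z)^* × (Z/457Z)^*. Each prime-power unit group is (Z/7Z)^* ≅ Z/6Z; (Z/457Z)^* ≅ Z/456Z. Hence Gal(Q(zeta_3199)/Q) ≅ Z/6Z × Z/456Z.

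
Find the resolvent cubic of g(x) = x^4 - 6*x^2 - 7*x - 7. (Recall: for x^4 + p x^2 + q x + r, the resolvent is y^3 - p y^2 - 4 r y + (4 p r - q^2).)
h(y) = y^3 + 6*y^2 + 28*y + 119

Identify coefficients: p = -6, q = -7, r = -7.
Plug into h(y) = y^3 - p y^2 - 4 r y + (4 p r - q^2):
  h(y) = y^3 - (-6) y^2 - 4*(-7) y + (4*(-6)*(-7) - (-7)^2)
       = y^3 + (6) y^2 + (28) y + (119).
Simplifying: h(y) = y^3 + 6*y^2 + 28*y + 119.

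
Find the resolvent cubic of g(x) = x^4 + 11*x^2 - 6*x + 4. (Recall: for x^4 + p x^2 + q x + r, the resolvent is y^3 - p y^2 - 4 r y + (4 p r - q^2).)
h(y) = y^3 - 11*y^2 - 16*y + 140

Identify coefficients: p = 11, q = -6, r = 4.
Plug into h(y) = y^3 - p y^2 - 4 r y + (4 p r - q^2):
  h(y) = y^3 - (11) y^2 - 4*(4) y + (4*(11)*(4) - (-6)^2)
       = y^3 + (-11) y^2 + (-16) y + (140).
Simplifying: h(y) = y^3 - 11*y^2 - 16*y + 140.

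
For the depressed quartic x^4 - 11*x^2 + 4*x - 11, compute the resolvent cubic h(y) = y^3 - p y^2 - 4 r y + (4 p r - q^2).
h(y) = y^3 + 11*y^2 + 44*y + 468

Identify coefficients: p = -11, q = 4, r = -11.
Plug into h(y) = y^3 - p y^2 - 4 r y + (4 p r - q^2):
  h(y) = y^3 - (-11) y^2 - 4*(-11) y + (4*(-11)*(-11) - (4)^2)
       = y^3 + (11) y^2 + (44) y + (468).
Simplifying: h(y) = y^3 + 11*y^2 + 44*y + 468.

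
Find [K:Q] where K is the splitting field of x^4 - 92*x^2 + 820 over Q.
[K:Q] = 4

f factors as (x^2 - 82)(x^2 - 10); the splitting field is K = Q(sqrt(82), sqrt(10)). Since 82, 10, and 820 are all non-squares in Q, the three subfields Q(sqrt(82)), Q(sqrt(10)), Q(sqrt(820)) are distinct degree-2 extensions, so [K:Q] = 4 (Klein four Galois group).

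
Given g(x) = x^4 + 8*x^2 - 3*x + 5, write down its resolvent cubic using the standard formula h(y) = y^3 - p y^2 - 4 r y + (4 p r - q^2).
h(y) = y^3 - 8*y^2 - 20*y + 151

Identify coefficients: p = 8, q = -3, r = 5.
Plug into h(y) = y^3 - p y^2 - 4 r y + (4 p r - q^2):
  h(y) = y^3 - (8) y^2 - 4*(5) y + (4*(8)*(5) - (-3)^2)
       = y^3 + (-8) y^2 + (-20) y + (151).
Simplifying: h(y) = y^3 - 8*y^2 - 20*y + 151.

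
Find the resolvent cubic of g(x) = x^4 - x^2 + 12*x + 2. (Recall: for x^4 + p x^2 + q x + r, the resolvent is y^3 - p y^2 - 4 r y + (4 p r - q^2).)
h(y) = y^3 + y^2 - 8*y - 152

Identify coefficients: p = -1, q = 12, r = 2.
Plug into h(y) = y^3 - p y^2 - 4 r y + (4 p r - q^2):
  h(y) = y^3 - (-1) y^2 - 4*(2) y + (4*(-1)*(2) - (12)^2)
       = y^3 + (1) y^2 + (-8) y + (-152).
Simplifying: h(y) = y^3 + y^2 - 8*y - 152.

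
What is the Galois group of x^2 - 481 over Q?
Gal(K/Q) = Z/2Z (cyclic of order 2)

x^2 - 481 is irreducible over Q since 481 is not a rational square. The splitting field Q(sqrt(481)) has degree 2 over Q, and its unique nontrivial automorphism is sqrt(481) ↦ -sqrt(481). Hence Gal(Q(sqrt(481))/Q) = Z/2Z.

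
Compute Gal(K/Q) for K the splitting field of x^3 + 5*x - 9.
Gal(K/Q) = S_3 (symmetric group of order 6)

Compute the discriminant of x^3 + (0)*x^2 + (5)*x + (-9): Δ = -2687. Since Δ is not a rational square, the Galois group is not contained in A_3; it must be the full S_3 (irreducibility of the cubic rules out anything smaller).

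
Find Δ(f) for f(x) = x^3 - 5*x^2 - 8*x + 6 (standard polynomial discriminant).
Δ = 9996

For x^3 + a x^2 + b x + c the discriminant is Δ = 18 a b c - 4 a^3 c + a^2 b^2 - 4 b^3 - 27 c^2.
Plug a = -5, b = -8, c = 6:
  18*(-5)*(-8)*(6) - 4*(-5)^3*(6) + (-5)^2*(-8)^2 - 4*(-8)^3 - 27*(6)^2
  = 4320 + (3000) + 1600 + (2048) + (-972)
  = 9996.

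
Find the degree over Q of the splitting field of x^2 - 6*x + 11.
[K:Q] = 2

The discriminant of x^2 + (-6)*x + (11) is b^2 - 4c = 36 - (44) = -8. Since -8 is not a perfect square in Q, the polynomial is irreducible over Q. Its two roots generate a degree-2 extension, so [K:Q] = 2.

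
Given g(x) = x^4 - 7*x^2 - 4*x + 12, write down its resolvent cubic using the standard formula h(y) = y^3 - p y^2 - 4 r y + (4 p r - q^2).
h(y) = y^3 + 7*y^2 - 48*y - 352

Identify coefficients: p = -7, q = -4, r = 12.
Plug into h(y) = y^3 - p y^2 - 4 r y + (4 p r - q^2):
  h(y) = y^3 - (-7) y^2 - 4*(12) y + (4*(-7)*(12) - (-4)^2)
       = y^3 + (7) y^2 + (-48) y + (-352).
Simplifying: h(y) = y^3 + 7*y^2 - 48*y - 352.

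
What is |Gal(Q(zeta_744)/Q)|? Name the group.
|Gal(Q(zeta_744)/Q)| = phi(744) = 240; group ≅ (Z/744Z)^* ≅ Z/2Z × Z/2Z × Z/2Z × Z/30Z

The n-th cyclotomic polynomial Φ_744(x) is the minimal polynomial of zeta_744 over Q and has degree phi(744) = 240. So Q(zeta_744) is a degree-240 Galois extension with Galois group (Z/744Z)^*. By CRT, (Z/744Z)^* ≅ (Z/8Z)^* × (Z/3Z)^* × (Z/31Z)^*. Each prime-power unit group is (Z/8Z)^* ≅ Z/2Z × Z/2Z; (Z/3Z)^* ≅ Z/2Z; (Z/31Z)^* ≅ Z/30Z. Hence Gal(Q(zeta_744)/Q) ≅ Z/2Z × Z/2Z × Z/2Z × Z/30Z.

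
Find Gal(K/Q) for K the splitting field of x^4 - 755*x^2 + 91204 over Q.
Gal(K/Q) = Z/2Z (cyclic of order 2)

f factors as (x^2 - 604)(x^2 - 151), so the splitting field is K = Q(sqrt(604), sqrt(151)). The squarefree part of 604 is 151 and the squarefree part of 151 is also 151, so sqrt(604) and sqrt(151) are both rational multiples of sqrt(151). Hence Q(sqrt(604)) = Q(sqrt(151)) = Q(sqrt(151)), and the splitting field collapses to a single degree-2 extension with Galois group Z/2Z.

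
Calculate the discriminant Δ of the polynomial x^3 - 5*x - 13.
Δ = -4063

For a depressed cubic x^3 + p x + q the discriminant is Δ = -4 p^3 - 27 q^2 = -4*(-5)^3 - 27*(-13)^2 = 500 - 4563 = -4063.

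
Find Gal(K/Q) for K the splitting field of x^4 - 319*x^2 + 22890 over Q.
Gal(K/Q) = V_4 (Klein four-group, Z/2Z × Z/2Z)

f factors as (x^2 - 210)(x^2 - 109), so the splitting field is K = Q(sqrt(210), sqrt(109)). The elements 210, 109, 22890 are all non-squares in Q, so sqrt(210) and sqrt(109) generate independent quadratic extensions. Thus [K:Q] = 4 and Gal(K/Q) is generated by the two order-2 automorphisms sqrt(210) ↦ -sqrt(210) and sqrt(109) ↦ -sqrt(109), giving V_4.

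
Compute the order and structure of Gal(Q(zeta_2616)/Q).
|Gal(Q(zeta_2616)/Q)| = phi(2616) = 864; group ≅ (Z/2616Z)^* ≅ Z/2Z × Z/2Z × Z/2Z × Z/108Z

The n-th cyclotomic polynomial Φ_2616(x) is the minimal polynomial of zeta_2616 over Q and has degree phi(2616) = 864. So Q(zeta_2616) is a degree-864 Galois extension with Galois group (Z/2616Z)^*. By CRT, (Z/2616Z)^* ≅ (Z/8Z)^* × (Z/3Z)^* × (Z/109Z)^*. Each prime-power unit group is (Z/8Z)^* ≅ Z/2Z × Z/2Z; (Z/3Z)^* ≅ Z/2Z; (Z/109Z)^* ≅ Z/108Z. Hence Gal(Q(zeta_2616)/Q) ≅ Z/2Z × Z/2Z × Z/2Z × Z/108Z.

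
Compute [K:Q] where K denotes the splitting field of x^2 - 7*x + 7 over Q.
[K:Q] = 2

The discriminant of x^2 + (-7)*x + (7) is b^2 - 4c = 49 - (28) = 21. Since 21 is not a perfect square in Q, the polynomial is irreducible over Q. Its two roots generate a degree-2 extension, so [K:Q] = 2.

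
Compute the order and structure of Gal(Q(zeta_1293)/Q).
|Gal(Q(zeta_1293)/Q)| = phi(1293) = 860; group ≅ (Z/1293Z)^* ≅ Z/2Z × Z/430Z

The n-th cyclotomic polynomial Φ_1293(x) is the minimal polynomial of zeta_1293 over Q and has degree phi(1293) = 860. So Q(zeta_1293) is a degree-860 Galois extension with Galois group (Z/1293Z)^*. By CRT, (Z/1293Z)^* ≅ (Z/3Z)^* × (Z/431Z)^*. Each prime-power unit group is (Z/3Z)^* ≅ Z/2Z; (Z/431Z)^* ≅ Z/430Z. Hence Gal(Q(zeta_1293)/Q) ≅ Z/2Z × Z/430Z.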